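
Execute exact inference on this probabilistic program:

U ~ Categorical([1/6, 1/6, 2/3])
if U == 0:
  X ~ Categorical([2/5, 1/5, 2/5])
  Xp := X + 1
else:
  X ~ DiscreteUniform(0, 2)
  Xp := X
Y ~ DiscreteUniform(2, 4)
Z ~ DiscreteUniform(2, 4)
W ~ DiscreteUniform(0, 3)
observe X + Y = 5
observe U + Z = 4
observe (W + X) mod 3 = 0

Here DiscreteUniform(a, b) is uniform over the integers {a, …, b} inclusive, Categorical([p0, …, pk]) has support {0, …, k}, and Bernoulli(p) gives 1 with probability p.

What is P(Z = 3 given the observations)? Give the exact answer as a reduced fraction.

Enumerate traces; 6 have nonzero weight after conditioning:
  (U=0, X=1, Y=4, Z=4, W=2) weight 1/1080
  (U=0, X=2, Y=3, Z=4, W=1) weight 1/540
  (U=1, X=1, Y=4, Z=3, W=2) weight 1/648
  (U=1, X=2, Y=3, Z=3, W=1) weight 1/648
  (U=2, X=1, Y=4, Z=2, W=2) weight 1/162
  (U=2, X=2, Y=3, Z=2, W=1) weight 1/162
Group by Z:
  weight(Z=2) = 1/81
  weight(Z=3) = 1/324
  weight(Z=4) = 1/360
Total weight = 1/81 + 1/324 + 1/360 = 59/3240
P(Z=2 | obs) = 1/81 / 59/3240 = 40/59
P(Z=3 | obs) = 1/324 / 59/3240 = 10/59
P(Z=4 | obs) = 1/360 / 59/3240 = 9/59

P(Z = 3 | obs) = 10/59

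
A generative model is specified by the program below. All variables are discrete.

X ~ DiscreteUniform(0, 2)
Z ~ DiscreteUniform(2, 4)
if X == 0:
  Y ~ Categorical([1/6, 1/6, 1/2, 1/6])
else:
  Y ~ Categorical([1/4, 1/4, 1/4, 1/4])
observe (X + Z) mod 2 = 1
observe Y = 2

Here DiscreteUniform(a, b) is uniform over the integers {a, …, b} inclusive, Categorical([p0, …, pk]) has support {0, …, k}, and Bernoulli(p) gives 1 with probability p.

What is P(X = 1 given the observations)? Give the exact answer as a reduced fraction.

Enumerate traces; 4 have nonzero weight after conditioning:
  (X=0, Z=3, Y=2) weight 1/18
  (X=1, Z=2, Y=2) weight 1/36
  (X=1, Z=4, Y=2) weight 1/36
  (X=2, Z=3, Y=2) weight 1/36
Group by X:
  weight(X=0) = 1/18
  weight(X=1) = 1/18
  weight(X=2) = 1/36
Total weight = 1/18 + 1/18 + 1/36 = 5/36
P(X=0 | obs) = 1/18 / 5/36 = 2/5
P(X=1 | obs) = 1/18 / 5/36 = 2/5
P(X=2 | obs) = 1/36 / 5/36 = 1/5

P(X = 1 | obs) = 2/5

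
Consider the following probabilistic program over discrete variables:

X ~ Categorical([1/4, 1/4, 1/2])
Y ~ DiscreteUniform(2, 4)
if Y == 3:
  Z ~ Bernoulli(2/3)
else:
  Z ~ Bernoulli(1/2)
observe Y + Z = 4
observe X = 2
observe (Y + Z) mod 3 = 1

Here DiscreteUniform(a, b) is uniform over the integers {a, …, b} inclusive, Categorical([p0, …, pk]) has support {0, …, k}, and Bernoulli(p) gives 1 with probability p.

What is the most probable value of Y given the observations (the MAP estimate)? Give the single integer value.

Enumerate traces; 2 have nonzero weight after conditioning:
  (X=2, Y=3, Z=1) weight 1/9
  (X=2, Y=4, Z=0) weight 1/12
Group by Y:
  weight(Y=3) = 1/9
  weight(Y=4) = 1/12
Total weight = 1/9 + 1/12 = 7/36
P(Y=3 | obs) = 1/9 / 7/36 = 4/7
P(Y=4 | obs) = 1/12 / 7/36 = 3/7
argmax = 3

argmax_v P(Y = v | obs) = 3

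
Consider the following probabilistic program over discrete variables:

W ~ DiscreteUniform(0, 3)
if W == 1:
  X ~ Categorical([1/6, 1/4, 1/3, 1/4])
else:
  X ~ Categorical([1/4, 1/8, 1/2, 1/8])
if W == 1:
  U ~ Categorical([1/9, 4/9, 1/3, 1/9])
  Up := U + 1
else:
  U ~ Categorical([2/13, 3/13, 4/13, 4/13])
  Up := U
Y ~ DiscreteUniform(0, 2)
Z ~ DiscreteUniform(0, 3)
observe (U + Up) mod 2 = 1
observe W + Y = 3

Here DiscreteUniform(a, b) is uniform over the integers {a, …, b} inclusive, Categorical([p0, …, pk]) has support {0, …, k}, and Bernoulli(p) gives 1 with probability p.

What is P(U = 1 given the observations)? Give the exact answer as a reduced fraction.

Enumerate traces; 64 have nonzero weight after conditioning:
  (W=1, X=0, U=0, Y=2, Z=0) weight 1/2592
  (W=1, X=0, U=0, Y=2, Z=1) weight 1/2592
  (W=1, X=0, U=0, Y=2, Z=2) weight 1/2592
  (W=1, X=0, U=0, Y=2, Z=3) weight 1/2592
  (W=1, X=0, U=1, Y=2, Z=0) weight 1/648
  (W=1, X=0, U=1, Y=2, Z=1) weight 1/648
  (W=1, X=0, U=1, Y=2, Z=2) weight 1/648
  (W=1, X=0, U=1, Y=2, Z=3) weight 1/648
  (W=1, X=0, U=2, Y=2, Z=0) weight 1/864
  (W=1, X=0, U=3, Y=2, Z=0) weight 1/2592
  … 54 more
Group by U:
  weight(U=0) = 1/108
  weight(U=1) = 1/27
  weight(U=2) = 1/36
  weight(U=3) = 1/108
Total weight = 1/108 + 1/27 + 1/36 + 1/108 = 1/12
P(U=0 | obs) = 1/108 / 1/12 = 1/9
P(U=1 | obs) = 1/27 / 1/12 = 4/9
P(U=2 | obs) = 1/36 / 1/12 = 1/3
P(U=3 | obs) = 1/108 / 1/12 = 1/9

P(U = 1 | obs) = 4/9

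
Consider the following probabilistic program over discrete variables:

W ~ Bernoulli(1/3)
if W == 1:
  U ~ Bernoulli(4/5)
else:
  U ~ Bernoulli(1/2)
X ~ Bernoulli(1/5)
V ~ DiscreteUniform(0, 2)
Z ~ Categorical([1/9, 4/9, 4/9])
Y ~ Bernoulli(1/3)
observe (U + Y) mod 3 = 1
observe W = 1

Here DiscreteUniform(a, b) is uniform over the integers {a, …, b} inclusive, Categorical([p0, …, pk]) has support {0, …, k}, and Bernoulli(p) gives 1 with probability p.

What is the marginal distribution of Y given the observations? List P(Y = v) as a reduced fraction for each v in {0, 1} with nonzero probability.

Enumerate traces; 36 have nonzero weight after conditioning:
  (W=1, U=0, X=0, V=0, Z=0, Y=1) weight 4/6075
  (W=1, U=0, X=0, V=0, Z=1, Y=1) weight 16/6075
  (W=1, U=0, X=0, V=0, Z=2, Y=1) weight 16/6075
  (W=1, U=0, X=0, V=1, Z=0, Y=1) weight 4/6075
  (W=1, U=0, X=0, V=1, Z=1, Y=1) weight 16/6075
  (W=1, U=0, X=0, V=1, Z=2, Y=1) weight 16/6075
  (W=1, U=0, X=0, V=2, Z=0, Y=1) weight 4/6075
  (W=1, U=0, X=0, V=2, Z=1, Y=1) weight 16/6075
  (W=1, U=1, X=0, V=0, Z=0, Y=0) weight 32/6075
  … 27 more
Group by Y:
  weight(Y=0) = 8/45
  weight(Y=1) = 1/45
Total weight = 8/45 + 1/45 = 1/5
P(Y=0 | obs) = 8/45 / 1/5 = 8/9
P(Y=1 | obs) = 1/45 / 1/5 = 1/9

P(Y=0) = 8/9, P(Y=1) = 1/9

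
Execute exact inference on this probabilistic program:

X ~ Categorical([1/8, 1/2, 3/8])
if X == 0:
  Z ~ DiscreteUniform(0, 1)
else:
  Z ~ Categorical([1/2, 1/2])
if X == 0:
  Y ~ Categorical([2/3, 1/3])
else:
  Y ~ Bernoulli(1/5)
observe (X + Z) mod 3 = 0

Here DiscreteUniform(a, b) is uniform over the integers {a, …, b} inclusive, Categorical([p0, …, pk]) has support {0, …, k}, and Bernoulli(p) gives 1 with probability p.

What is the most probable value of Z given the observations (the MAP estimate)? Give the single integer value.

Enumerate traces; 4 have nonzero weight after conditioning:
  (X=0, Z=0, Y=0) weight 1/24
  (X=0, Z=0, Y=1) weight 1/48
  (X=2, Z=1, Y=0) weight 3/20
  (X=2, Z=1, Y=1) weight 3/80
Group by Z:
  weight(Z=0) = 1/16
  weight(Z=1) = 3/16
Total weight = 1/16 + 3/16 = 1/4
P(Z=0 | obs) = 1/16 / 1/4 = 1/4
P(Z=1 | obs) = 3/16 / 1/4 = 3/4
argmax = 1

argmax_v P(Z = v | obs) = 1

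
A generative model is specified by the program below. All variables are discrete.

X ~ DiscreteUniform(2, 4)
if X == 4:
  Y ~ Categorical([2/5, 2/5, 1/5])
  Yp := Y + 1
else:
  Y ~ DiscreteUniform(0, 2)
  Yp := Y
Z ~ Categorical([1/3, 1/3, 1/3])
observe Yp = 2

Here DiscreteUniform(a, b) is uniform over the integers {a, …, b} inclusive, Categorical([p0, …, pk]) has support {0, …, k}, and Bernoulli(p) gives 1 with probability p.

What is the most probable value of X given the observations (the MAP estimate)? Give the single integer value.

argmax_v P(X = v | obs) = 4

Enumerate traces; 9 have nonzero weight after conditioning:
  (X=2, Y=2, Z=0) weight 1/27
  (X=2, Y=2, Z=1) weight 1/27
  (X=2, Y=2, Z=2) weight 1/27
  (X=3, Y=2, Z=0) weight 1/27
  (X=3, Y=2, Z=1) weight 1/27
  (X=3, Y=2, Z=2) weight 1/27
  (X=4, Y=1, Z=0) weight 2/45
  (X=4, Y=1, Z=1) weight 2/45
  … 1 more
Group by X:
  weight(X=2) = 1/9
  weight(X=3) = 1/9
  weight(X=4) = 2/15
Total weight = 1/9 + 1/9 + 2/15 = 16/45
P(X=2 | obs) = 1/9 / 16/45 = 5/16
P(X=3 | obs) = 1/9 / 16/45 = 5/16
P(X=4 | obs) = 2/15 / 16/45 = 3/8
argmax = 4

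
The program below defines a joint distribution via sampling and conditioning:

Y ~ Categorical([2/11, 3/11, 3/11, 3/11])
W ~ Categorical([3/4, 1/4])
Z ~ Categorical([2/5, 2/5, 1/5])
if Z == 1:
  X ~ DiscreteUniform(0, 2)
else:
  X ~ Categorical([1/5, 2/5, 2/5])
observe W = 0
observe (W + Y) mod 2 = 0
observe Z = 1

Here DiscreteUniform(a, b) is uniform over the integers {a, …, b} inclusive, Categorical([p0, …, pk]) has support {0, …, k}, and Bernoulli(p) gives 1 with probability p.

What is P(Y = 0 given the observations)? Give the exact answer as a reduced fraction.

P(Y = 0 | obs) = 2/5

Enumerate traces; 6 have nonzero weight after conditioning:
  (Y=0, W=0, Z=1, X=0) weight 1/55
  (Y=0, W=0, Z=1, X=1) weight 1/55
  (Y=0, W=0, Z=1, X=2) weight 1/55
  (Y=2, W=0, Z=1, X=0) weight 3/110
  (Y=2, W=0, Z=1, X=1) weight 3/110
  (Y=2, W=0, Z=1, X=2) weight 3/110
Group by Y:
  weight(Y=0) = 3/55
  weight(Y=2) = 9/110
Total weight = 3/55 + 9/110 = 3/22
P(Y=0 | obs) = 3/55 / 3/22 = 2/5
P(Y=2 | obs) = 9/110 / 3/22 = 3/5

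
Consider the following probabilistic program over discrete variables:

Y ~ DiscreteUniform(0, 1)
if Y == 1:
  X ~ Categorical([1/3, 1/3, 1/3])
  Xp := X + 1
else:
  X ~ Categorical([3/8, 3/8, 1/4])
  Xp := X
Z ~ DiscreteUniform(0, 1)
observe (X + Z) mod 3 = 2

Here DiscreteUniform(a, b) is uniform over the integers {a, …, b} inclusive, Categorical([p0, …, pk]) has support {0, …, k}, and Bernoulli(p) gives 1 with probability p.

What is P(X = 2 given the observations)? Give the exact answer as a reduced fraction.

P(X = 2 | obs) = 14/31

Enumerate traces; 4 have nonzero weight after conditioning:
  (Y=0, X=1, Z=1) weight 3/32
  (Y=0, X=2, Z=0) weight 1/16
  (Y=1, X=1, Z=1) weight 1/12
  (Y=1, X=2, Z=0) weight 1/12
Group by X:
  weight(X=1) = 17/96
  weight(X=2) = 7/48
Total weight = 17/96 + 7/48 = 31/96
P(X=1 | obs) = 17/96 / 31/96 = 17/31
P(X=2 | obs) = 7/48 / 31/96 = 14/31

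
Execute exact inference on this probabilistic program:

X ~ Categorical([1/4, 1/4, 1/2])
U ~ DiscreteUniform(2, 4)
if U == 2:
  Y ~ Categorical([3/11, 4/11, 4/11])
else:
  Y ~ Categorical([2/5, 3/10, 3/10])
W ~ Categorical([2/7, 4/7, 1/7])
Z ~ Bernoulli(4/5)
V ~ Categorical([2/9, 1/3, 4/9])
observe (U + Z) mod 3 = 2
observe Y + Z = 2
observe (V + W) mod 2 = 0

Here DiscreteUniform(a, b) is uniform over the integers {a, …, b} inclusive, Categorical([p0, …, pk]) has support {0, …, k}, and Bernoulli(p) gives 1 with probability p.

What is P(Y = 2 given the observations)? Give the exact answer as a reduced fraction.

Enumerate traces; 30 have nonzero weight after conditioning:
  (X=0, U=2, Y=2, W=0, Z=0, V=0) weight 4/10395
  (X=0, U=2, Y=2, W=0, Z=0, V=2) weight 8/10395
  (X=0, U=2, Y=2, W=1, Z=0, V=1) weight 4/3465
  (X=0, U=2, Y=2, W=2, Z=0, V=0) weight 2/10395
  (X=0, U=2, Y=2, W=2, Z=0, V=2) weight 4/10395
  (X=0, U=4, Y=1, W=0, Z=1, V=0) weight 2/1575
  (X=0, U=4, Y=1, W=0, Z=1, V=2) weight 4/1575
  (X=0, U=4, Y=1, W=1, Z=1, V=1) weight 2/525
  … 22 more
Group by Y:
  weight(Y=1) = 4/105
  weight(Y=2) = 8/693
Total weight = 4/105 + 8/693 = 172/3465
P(Y=1 | obs) = 4/105 / 172/3465 = 33/43
P(Y=2 | obs) = 8/693 / 172/3465 = 10/43

P(Y = 2 | obs) = 10/43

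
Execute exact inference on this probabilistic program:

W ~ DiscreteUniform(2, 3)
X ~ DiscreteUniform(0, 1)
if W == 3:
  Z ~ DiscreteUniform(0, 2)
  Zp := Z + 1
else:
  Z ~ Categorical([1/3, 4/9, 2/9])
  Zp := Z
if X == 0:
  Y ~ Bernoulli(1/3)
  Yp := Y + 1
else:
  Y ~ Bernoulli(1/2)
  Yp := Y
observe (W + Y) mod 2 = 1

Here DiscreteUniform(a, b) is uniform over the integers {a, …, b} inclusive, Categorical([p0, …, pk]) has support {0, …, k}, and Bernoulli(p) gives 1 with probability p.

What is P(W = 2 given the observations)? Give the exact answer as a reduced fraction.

P(W = 2 | obs) = 5/12

Enumerate traces; 12 have nonzero weight after conditioning:
  (W=2, X=0, Z=0, Y=1) weight 1/36
  (W=2, X=0, Z=1, Y=1) weight 1/27
  (W=2, X=0, Z=2, Y=1) weight 1/54
  (W=2, X=1, Z=0, Y=1) weight 1/24
  (W=2, X=1, Z=1, Y=1) weight 1/18
  (W=2, X=1, Z=2, Y=1) weight 1/36
  (W=3, X=0, Z=0, Y=0) weight 1/18
  (W=3, X=0, Z=1, Y=0) weight 1/18
  … 4 more
Group by W:
  weight(W=2) = 5/24
  weight(W=3) = 7/24
Total weight = 5/24 + 7/24 = 1/2
P(W=2 | obs) = 5/24 / 1/2 = 5/12
P(W=3 | obs) = 7/24 / 1/2 = 7/12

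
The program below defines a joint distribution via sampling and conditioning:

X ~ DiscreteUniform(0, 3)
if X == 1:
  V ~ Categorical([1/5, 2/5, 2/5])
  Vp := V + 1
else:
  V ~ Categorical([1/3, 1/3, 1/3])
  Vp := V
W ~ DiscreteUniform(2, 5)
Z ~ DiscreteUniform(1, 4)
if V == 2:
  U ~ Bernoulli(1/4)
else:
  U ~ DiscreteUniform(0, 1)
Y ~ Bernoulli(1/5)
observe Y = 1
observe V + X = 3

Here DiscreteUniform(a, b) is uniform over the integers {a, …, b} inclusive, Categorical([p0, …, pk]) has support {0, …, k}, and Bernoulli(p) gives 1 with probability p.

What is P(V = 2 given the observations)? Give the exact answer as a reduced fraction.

Enumerate traces; 96 have nonzero weight after conditioning:
  (X=1, V=2, W=2, Z=1, U=0, Y=1) weight 3/3200
  (X=1, V=2, W=2, Z=1, U=1, Y=1) weight 1/3200
  (X=1, V=2, W=2, Z=2, U=0, Y=1) weight 3/3200
  (X=1, V=2, W=2, Z=2, U=1, Y=1) weight 1/3200
  (X=1, V=2, W=2, Z=3, U=0, Y=1) weight 3/3200
  (X=1, V=2, W=2, Z=3, U=1, Y=1) weight 1/3200
  (X=1, V=2, W=2, Z=4, U=0, Y=1) weight 3/3200
  (X=1, V=2, W=2, Z=4, U=1, Y=1) weight 1/3200
  (X=2, V=1, W=2, Z=1, U=0, Y=1) weight 1/1920
  (X=3, V=0, W=2, Z=1, U=0, Y=1) weight 1/1920
  … 86 more
Group by V:
  weight(V=0) = 1/60
  weight(V=1) = 1/60
  weight(V=2) = 1/50
Total weight = 1/60 + 1/60 + 1/50 = 4/75
P(V=0 | obs) = 1/60 / 4/75 = 5/16
P(V=1 | obs) = 1/60 / 4/75 = 5/16
P(V=2 | obs) = 1/50 / 4/75 = 3/8

P(V = 2 | obs) = 3/8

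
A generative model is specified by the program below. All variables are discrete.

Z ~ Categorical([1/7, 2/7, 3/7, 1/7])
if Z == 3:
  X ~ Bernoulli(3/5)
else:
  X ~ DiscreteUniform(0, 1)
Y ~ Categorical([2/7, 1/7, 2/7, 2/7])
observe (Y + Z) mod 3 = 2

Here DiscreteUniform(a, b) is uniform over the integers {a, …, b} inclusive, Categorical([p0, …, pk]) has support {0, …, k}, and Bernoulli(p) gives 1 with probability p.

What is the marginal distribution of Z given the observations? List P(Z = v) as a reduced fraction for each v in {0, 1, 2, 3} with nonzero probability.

P(Z=0) = 1/9, P(Z=1) = 1/9, P(Z=2) = 2/3, P(Z=3) = 1/9

Enumerate traces; 10 have nonzero weight after conditioning:
  (Z=0, X=0, Y=2) weight 1/49
  (Z=0, X=1, Y=2) weight 1/49
  (Z=1, X=0, Y=1) weight 1/49
  (Z=1, X=1, Y=1) weight 1/49
  (Z=2, X=0, Y=0) weight 3/49
  (Z=2, X=0, Y=3) weight 3/49
  (Z=2, X=1, Y=0) weight 3/49
  (Z=2, X=1, Y=3) weight 3/49
  (Z=3, X=0, Y=2) weight 4/245
  … 1 more
Group by Z:
  weight(Z=0) = 2/49
  weight(Z=1) = 2/49
  weight(Z=2) = 12/49
  weight(Z=3) = 2/49
Total weight = 2/49 + 2/49 + 12/49 + 2/49 = 18/49
P(Z=0 | obs) = 2/49 / 18/49 = 1/9
P(Z=1 | obs) = 2/49 / 18/49 = 1/9
P(Z=2 | obs) = 12/49 / 18/49 = 2/3
P(Z=3 | obs) = 2/49 / 18/49 = 1/9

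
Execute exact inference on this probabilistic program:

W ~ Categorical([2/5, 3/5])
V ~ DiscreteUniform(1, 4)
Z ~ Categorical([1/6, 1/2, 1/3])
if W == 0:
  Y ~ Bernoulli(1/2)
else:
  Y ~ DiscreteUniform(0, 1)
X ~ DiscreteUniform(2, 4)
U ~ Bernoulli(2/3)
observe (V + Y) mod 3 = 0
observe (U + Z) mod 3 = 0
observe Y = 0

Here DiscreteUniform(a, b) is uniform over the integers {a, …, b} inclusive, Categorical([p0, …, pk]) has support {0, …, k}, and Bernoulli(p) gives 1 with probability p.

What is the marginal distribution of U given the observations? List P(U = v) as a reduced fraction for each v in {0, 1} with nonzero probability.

Enumerate traces; 12 have nonzero weight after conditioning:
  (W=0, V=3, Z=0, Y=0, X=2, U=0) weight 1/1080
  (W=0, V=3, Z=0, Y=0, X=3, U=0) weight 1/1080
  (W=0, V=3, Z=0, Y=0, X=4, U=0) weight 1/1080
  (W=0, V=3, Z=2, Y=0, X=2, U=1) weight 1/270
  (W=0, V=3, Z=2, Y=0, X=3, U=1) weight 1/270
  (W=0, V=3, Z=2, Y=0, X=4, U=1) weight 1/270
  (W=1, V=3, Z=0, Y=0, X=2, U=0) weight 1/720
  (W=1, V=3, Z=0, Y=0, X=3, U=0) weight 1/720
  … 4 more
Group by U:
  weight(U=0) = 1/144
  weight(U=1) = 1/36
Total weight = 1/144 + 1/36 = 5/144
P(U=0 | obs) = 1/144 / 5/144 = 1/5
P(U=1 | obs) = 1/36 / 5/144 = 4/5

P(U=0) = 1/5, P(U=1) = 4/5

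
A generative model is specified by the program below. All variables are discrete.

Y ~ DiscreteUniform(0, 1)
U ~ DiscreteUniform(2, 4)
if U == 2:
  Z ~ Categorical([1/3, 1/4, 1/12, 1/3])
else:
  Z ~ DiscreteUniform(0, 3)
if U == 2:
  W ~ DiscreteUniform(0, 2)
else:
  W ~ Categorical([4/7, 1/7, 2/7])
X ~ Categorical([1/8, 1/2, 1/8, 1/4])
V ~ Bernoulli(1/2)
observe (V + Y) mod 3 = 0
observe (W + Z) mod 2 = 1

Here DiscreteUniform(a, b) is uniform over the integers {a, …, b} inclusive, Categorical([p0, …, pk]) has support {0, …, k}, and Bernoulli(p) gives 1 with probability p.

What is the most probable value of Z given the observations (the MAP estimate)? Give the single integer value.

argmax_v P(Z = v | obs) = 3

Enumerate traces; 72 have nonzero weight after conditioning:
  (Y=0, U=2, Z=0, W=1, X=0, V=0) weight 1/864
  (Y=0, U=2, Z=0, W=1, X=1, V=0) weight 1/216
  (Y=0, U=2, Z=0, W=1, X=2, V=0) weight 1/864
  (Y=0, U=2, Z=0, W=1, X=3, V=0) weight 1/432
  (Y=0, U=2, Z=1, W=0, X=0, V=0) weight 1/1152
  (Y=0, U=2, Z=1, W=0, X=1, V=0) weight 1/288
  (Y=0, U=2, Z=1, W=0, X=2, V=0) weight 1/1152
  (Y=0, U=2, Z=1, W=0, X=3, V=0) weight 1/576
  (Y=0, U=2, Z=2, W=1, X=0, V=0) weight 1/3456
  (Y=0, U=2, Z=3, W=0, X=0, V=0) weight 1/864
  … 62 more
Group by Z:
  weight(Z=0) = 23/1512
  weight(Z=1) = 25/504
  weight(Z=2) = 25/3024
  weight(Z=3) = 41/756
Total weight = 23/1512 + 25/504 + 25/3024 + 41/756 = 55/432
P(Z=0 | obs) = 23/1512 / 55/432 = 46/385
P(Z=1 | obs) = 25/504 / 55/432 = 30/77
P(Z=2 | obs) = 25/3024 / 55/432 = 5/77
P(Z=3 | obs) = 41/756 / 55/432 = 164/385
argmax = 3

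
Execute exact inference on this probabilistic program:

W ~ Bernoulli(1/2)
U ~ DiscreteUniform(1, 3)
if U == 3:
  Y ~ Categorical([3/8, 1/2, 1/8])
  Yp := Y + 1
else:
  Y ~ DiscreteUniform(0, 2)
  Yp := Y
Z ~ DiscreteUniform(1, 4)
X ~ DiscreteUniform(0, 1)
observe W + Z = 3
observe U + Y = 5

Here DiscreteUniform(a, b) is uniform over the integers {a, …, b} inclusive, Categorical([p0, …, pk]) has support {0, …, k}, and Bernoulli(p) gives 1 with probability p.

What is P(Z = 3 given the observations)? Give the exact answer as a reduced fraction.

Enumerate traces; 4 have nonzero weight after conditioning:
  (W=0, U=3, Y=2, Z=3, X=0) weight 1/384
  (W=0, U=3, Y=2, Z=3, X=1) weight 1/384
  (W=1, U=3, Y=2, Z=2, X=0) weight 1/384
  (W=1, U=3, Y=2, Z=2, X=1) weight 1/384
Group by Z:
  weight(Z=2) = 1/192
  weight(Z=3) = 1/192
Total weight = 1/192 + 1/192 = 1/96
P(Z=2 | obs) = 1/192 / 1/96 = 1/2
P(Z=3 | obs) = 1/192 / 1/96 = 1/2

P(Z = 3 | obs) = 1/2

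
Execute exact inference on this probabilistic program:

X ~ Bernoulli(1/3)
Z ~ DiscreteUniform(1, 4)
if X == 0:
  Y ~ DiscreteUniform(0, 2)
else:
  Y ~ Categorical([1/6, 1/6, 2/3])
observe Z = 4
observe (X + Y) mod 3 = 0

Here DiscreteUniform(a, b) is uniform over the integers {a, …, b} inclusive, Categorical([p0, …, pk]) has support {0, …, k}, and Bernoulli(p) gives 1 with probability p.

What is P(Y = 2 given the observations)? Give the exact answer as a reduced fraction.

P(Y = 2 | obs) = 1/2

Enumerate traces; 2 have nonzero weight after conditioning:
  (X=0, Z=4, Y=0) weight 1/18
  (X=1, Z=4, Y=2) weight 1/18
Group by Y:
  weight(Y=0) = 1/18
  weight(Y=2) = 1/18
Total weight = 1/18 + 1/18 = 1/9
P(Y=0 | obs) = 1/18 / 1/9 = 1/2
P(Y=2 | obs) = 1/18 / 1/9 = 1/2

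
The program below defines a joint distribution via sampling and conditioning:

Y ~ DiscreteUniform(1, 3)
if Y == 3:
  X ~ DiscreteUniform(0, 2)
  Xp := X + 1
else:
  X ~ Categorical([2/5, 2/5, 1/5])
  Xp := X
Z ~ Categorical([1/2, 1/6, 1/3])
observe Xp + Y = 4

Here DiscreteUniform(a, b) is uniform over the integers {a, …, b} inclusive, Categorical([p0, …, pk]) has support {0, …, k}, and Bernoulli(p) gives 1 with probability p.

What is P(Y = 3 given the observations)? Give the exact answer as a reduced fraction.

Enumerate traces; 6 have nonzero weight after conditioning:
  (Y=2, X=2, Z=0) weight 1/30
  (Y=2, X=2, Z=1) weight 1/90
  (Y=2, X=2, Z=2) weight 1/45
  (Y=3, X=0, Z=0) weight 1/18
  (Y=3, X=0, Z=1) weight 1/54
  (Y=3, X=0, Z=2) weight 1/27
Group by Y:
  weight(Y=2) = 1/15
  weight(Y=3) = 1/9
Total weight = 1/15 + 1/9 = 8/45
P(Y=2 | obs) = 1/15 / 8/45 = 3/8
P(Y=3 | obs) = 1/9 / 8/45 = 5/8

P(Y = 3 | obs) = 5/8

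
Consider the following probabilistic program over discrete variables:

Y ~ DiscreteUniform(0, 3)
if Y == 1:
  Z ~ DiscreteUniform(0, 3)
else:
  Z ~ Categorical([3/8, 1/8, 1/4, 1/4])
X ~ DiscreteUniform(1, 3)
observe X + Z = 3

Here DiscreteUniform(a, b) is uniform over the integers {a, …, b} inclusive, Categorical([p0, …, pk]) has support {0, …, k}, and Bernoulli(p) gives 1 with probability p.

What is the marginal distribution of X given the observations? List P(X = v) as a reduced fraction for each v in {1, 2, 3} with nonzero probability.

Enumerate traces; 12 have nonzero weight after conditioning:
  (Y=0, Z=0, X=3) weight 1/32
  (Y=0, Z=1, X=2) weight 1/96
  (Y=0, Z=2, X=1) weight 1/48
  (Y=1, Z=0, X=3) weight 1/48
  (Y=1, Z=1, X=2) weight 1/48
  (Y=1, Z=2, X=1) weight 1/48
  (Y=2, Z=0, X=3) weight 1/32
  (Y=2, Z=1, X=2) weight 1/96
  … 4 more
Group by X:
  weight(X=1) = 1/12
  weight(X=2) = 5/96
  weight(X=3) = 11/96
Total weight = 1/12 + 5/96 + 11/96 = 1/4
P(X=1 | obs) = 1/12 / 1/4 = 1/3
P(X=2 | obs) = 5/96 / 1/4 = 5/24
P(X=3 | obs) = 11/96 / 1/4 = 11/24

P(X=1) = 1/3, P(X=2) = 5/24, P(X=3) = 11/24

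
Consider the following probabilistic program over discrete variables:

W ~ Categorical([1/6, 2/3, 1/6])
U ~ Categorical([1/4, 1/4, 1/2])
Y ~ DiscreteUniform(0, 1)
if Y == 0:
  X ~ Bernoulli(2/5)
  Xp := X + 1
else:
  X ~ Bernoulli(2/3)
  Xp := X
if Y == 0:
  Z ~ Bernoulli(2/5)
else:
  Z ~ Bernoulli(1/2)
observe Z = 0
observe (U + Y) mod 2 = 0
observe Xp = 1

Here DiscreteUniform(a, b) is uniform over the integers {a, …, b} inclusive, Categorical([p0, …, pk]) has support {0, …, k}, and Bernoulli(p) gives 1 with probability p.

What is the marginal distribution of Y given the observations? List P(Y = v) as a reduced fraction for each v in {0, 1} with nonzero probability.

Enumerate traces; 9 have nonzero weight after conditioning:
  (W=0, U=0, Y=0, X=0, Z=0) weight 3/400
  (W=0, U=1, Y=1, X=1, Z=0) weight 1/144
  (W=0, U=2, Y=0, X=0, Z=0) weight 3/200
  (W=1, U=0, Y=0, X=0, Z=0) weight 3/100
  (W=1, U=1, Y=1, X=1, Z=0) weight 1/36
  (W=1, U=2, Y=0, X=0, Z=0) weight 3/50
  (W=2, U=0, Y=0, X=0, Z=0) weight 3/400
  (W=2, U=1, Y=1, X=1, Z=0) weight 1/144
  … 1 more
Group by Y:
  weight(Y=0) = 27/200
  weight(Y=1) = 1/24
Total weight = 27/200 + 1/24 = 53/300
P(Y=0 | obs) = 27/200 / 53/300 = 81/106
P(Y=1 | obs) = 1/24 / 53/300 = 25/106

P(Y=0) = 81/106, P(Y=1) = 25/106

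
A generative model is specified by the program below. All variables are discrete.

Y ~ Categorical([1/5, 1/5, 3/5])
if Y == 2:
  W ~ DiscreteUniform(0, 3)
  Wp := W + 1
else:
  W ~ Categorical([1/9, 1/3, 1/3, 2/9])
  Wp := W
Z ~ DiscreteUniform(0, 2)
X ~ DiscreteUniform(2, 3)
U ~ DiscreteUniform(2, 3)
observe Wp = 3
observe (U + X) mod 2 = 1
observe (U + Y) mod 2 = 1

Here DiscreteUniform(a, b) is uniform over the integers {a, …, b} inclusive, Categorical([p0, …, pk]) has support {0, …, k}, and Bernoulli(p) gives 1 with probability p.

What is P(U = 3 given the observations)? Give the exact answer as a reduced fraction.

P(U = 3 | obs) = 35/43

Enumerate traces; 9 have nonzero weight after conditioning:
  (Y=0, W=3, Z=0, X=2, U=3) weight 1/270
  (Y=0, W=3, Z=1, X=2, U=3) weight 1/270
  (Y=0, W=3, Z=2, X=2, U=3) weight 1/270
  (Y=1, W=3, Z=0, X=3, U=2) weight 1/270
  (Y=1, W=3, Z=1, X=3, U=2) weight 1/270
  (Y=1, W=3, Z=2, X=3, U=2) weight 1/270
  (Y=2, W=2, Z=0, X=2, U=3) weight 1/80
  (Y=2, W=2, Z=1, X=2, U=3) weight 1/80
  … 1 more
Group by U:
  weight(U=2) = 1/90
  weight(U=3) = 7/144
Total weight = 1/90 + 7/144 = 43/720
P(U=2 | obs) = 1/90 / 43/720 = 8/43
P(U=3 | obs) = 7/144 / 43/720 = 35/43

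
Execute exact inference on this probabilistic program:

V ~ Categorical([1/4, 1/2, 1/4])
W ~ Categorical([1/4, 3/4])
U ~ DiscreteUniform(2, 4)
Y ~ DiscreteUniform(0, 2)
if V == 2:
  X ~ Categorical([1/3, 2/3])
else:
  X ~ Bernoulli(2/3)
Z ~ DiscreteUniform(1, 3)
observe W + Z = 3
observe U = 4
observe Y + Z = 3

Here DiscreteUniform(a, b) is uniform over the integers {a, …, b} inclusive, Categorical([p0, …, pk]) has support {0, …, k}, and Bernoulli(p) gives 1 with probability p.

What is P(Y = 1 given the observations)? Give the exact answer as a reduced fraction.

Enumerate traces; 12 have nonzero weight after conditioning:
  (V=0, W=0, U=4, Y=0, X=0, Z=3) weight 1/1296
  (V=0, W=0, U=4, Y=0, X=1, Z=3) weight 1/648
  (V=0, W=1, U=4, Y=1, X=0, Z=2) weight 1/432
  (V=0, W=1, U=4, Y=1, X=1, Z=2) weight 1/216
  (V=1, W=0, U=4, Y=0, X=0, Z=3) weight 1/648
  (V=1, W=0, U=4, Y=0, X=1, Z=3) weight 1/324
  (V=1, W=1, U=4, Y=1, X=0, Z=2) weight 1/216
  (V=1, W=1, U=4, Y=1, X=1, Z=2) weight 1/108
  … 4 more
Group by Y:
  weight(Y=0) = 1/108
  weight(Y=1) = 1/36
Total weight = 1/108 + 1/36 = 1/27
P(Y=0 | obs) = 1/108 / 1/27 = 1/4
P(Y=1 | obs) = 1/36 / 1/27 = 3/4

P(Y = 1 | obs) = 3/4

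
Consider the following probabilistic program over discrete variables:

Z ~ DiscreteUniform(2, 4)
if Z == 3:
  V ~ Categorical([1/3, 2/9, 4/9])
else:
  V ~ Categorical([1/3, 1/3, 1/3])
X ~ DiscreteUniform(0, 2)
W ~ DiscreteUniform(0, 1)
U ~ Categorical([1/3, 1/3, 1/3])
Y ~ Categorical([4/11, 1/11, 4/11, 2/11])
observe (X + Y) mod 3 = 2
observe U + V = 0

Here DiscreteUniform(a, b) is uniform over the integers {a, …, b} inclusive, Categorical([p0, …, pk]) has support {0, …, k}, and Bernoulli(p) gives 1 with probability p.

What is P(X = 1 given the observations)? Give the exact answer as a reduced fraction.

Enumerate traces; 24 have nonzero weight after conditioning:
  (Z=2, V=0, X=0, W=0, U=0, Y=2) weight 2/891
  (Z=2, V=0, X=0, W=1, U=0, Y=2) weight 2/891
  (Z=2, V=0, X=1, W=0, U=0, Y=1) weight 1/1782
  (Z=2, V=0, X=1, W=1, U=0, Y=1) weight 1/1782
  (Z=2, V=0, X=2, W=0, U=0, Y=0) weight 2/891
  (Z=2, V=0, X=2, W=0, U=0, Y=3) weight 1/891
  (Z=2, V=0, X=2, W=1, U=0, Y=0) weight 2/891
  (Z=2, V=0, X=2, W=1, U=0, Y=3) weight 1/891
  … 16 more
Group by X:
  weight(X=0) = 4/297
  weight(X=1) = 1/297
  weight(X=2) = 2/99
Total weight = 4/297 + 1/297 + 2/99 = 1/27
P(X=0 | obs) = 4/297 / 1/27 = 4/11
P(X=1 | obs) = 1/297 / 1/27 = 1/11
P(X=2 | obs) = 2/99 / 1/27 = 6/11

P(X = 1 | obs) = 1/11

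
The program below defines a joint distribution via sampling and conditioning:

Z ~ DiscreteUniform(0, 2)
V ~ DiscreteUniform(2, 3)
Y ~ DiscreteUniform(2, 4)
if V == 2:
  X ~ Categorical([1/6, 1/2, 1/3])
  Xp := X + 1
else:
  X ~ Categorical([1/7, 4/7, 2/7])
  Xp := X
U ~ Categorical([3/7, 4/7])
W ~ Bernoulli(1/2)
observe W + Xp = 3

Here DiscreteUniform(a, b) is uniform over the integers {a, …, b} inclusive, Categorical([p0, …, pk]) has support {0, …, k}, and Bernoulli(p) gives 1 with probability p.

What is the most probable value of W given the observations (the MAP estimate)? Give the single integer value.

Enumerate traces; 54 have nonzero weight after conditioning:
  (Z=0, V=2, Y=2, X=1, U=0, W=1) weight 1/168
  (Z=0, V=2, Y=2, X=1, U=1, W=1) weight 1/126
  (Z=0, V=2, Y=2, X=2, U=0, W=0) weight 1/252
  (Z=0, V=2, Y=2, X=2, U=1, W=0) weight 1/189
  (Z=0, V=2, Y=3, X=1, U=0, W=1) weight 1/168
  (Z=0, V=2, Y=3, X=1, U=1, W=1) weight 1/126
  (Z=0, V=2, Y=3, X=2, U=0, W=0) weight 1/252
  (Z=0, V=2, Y=3, X=2, U=1, W=0) weight 1/189
  … 46 more
Group by W:
  weight(W=0) = 1/12
  weight(W=1) = 11/56
Total weight = 1/12 + 11/56 = 47/168
P(W=0 | obs) = 1/12 / 47/168 = 14/47
P(W=1 | obs) = 11/56 / 47/168 = 33/47
argmax = 1

argmax_v P(W = v | obs) = 1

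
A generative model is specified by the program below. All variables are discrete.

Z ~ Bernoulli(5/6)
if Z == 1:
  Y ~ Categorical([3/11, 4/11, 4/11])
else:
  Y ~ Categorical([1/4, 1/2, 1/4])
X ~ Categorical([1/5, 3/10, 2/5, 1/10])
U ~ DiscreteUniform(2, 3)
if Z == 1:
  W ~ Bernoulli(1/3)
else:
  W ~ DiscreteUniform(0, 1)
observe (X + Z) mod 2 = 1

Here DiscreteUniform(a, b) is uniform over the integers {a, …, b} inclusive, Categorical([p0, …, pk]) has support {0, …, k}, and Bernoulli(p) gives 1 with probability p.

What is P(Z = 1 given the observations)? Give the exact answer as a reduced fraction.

P(Z = 1 | obs) = 15/17

Enumerate traces; 48 have nonzero weight after conditioning:
  (Z=0, Y=0, X=1, U=2, W=0) weight 1/320
  (Z=0, Y=0, X=1, U=2, W=1) weight 1/320
  (Z=0, Y=0, X=1, U=3, W=0) weight 1/320
  (Z=0, Y=0, X=1, U=3, W=1) weight 1/320
  (Z=0, Y=0, X=3, U=2, W=0) weight 1/960
  (Z=0, Y=0, X=3, U=2, W=1) weight 1/960
  (Z=0, Y=0, X=3, U=3, W=0) weight 1/960
  (Z=0, Y=0, X=3, U=3, W=1) weight 1/960
  (Z=1, Y=0, X=0, U=2, W=0) weight 1/66
  … 39 more
Group by Z:
  weight(Z=0) = 1/15
  weight(Z=1) = 1/2
Total weight = 1/15 + 1/2 = 17/30
P(Z=0 | obs) = 1/15 / 17/30 = 2/17
P(Z=1 | obs) = 1/2 / 17/30 = 15/17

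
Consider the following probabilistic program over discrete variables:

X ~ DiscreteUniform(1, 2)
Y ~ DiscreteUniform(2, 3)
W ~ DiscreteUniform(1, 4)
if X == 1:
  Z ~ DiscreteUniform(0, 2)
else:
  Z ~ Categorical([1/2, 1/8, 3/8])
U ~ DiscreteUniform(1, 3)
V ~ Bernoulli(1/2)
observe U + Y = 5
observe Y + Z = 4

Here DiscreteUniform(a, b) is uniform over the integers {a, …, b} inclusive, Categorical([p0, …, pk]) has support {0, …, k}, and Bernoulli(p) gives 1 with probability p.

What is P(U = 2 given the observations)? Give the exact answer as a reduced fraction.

P(U = 2 | obs) = 11/28

Enumerate traces; 32 have nonzero weight after conditioning:
  (X=1, Y=2, W=1, Z=2, U=3, V=0) weight 1/288
  (X=1, Y=2, W=1, Z=2, U=3, V=1) weight 1/288
  (X=1, Y=2, W=2, Z=2, U=3, V=0) weight 1/288
  (X=1, Y=2, W=2, Z=2, U=3, V=1) weight 1/288
  (X=1, Y=2, W=3, Z=2, U=3, V=0) weight 1/288
  (X=1, Y=2, W=3, Z=2, U=3, V=1) weight 1/288
  (X=1, Y=2, W=4, Z=2, U=3, V=0) weight 1/288
  (X=1, Y=2, W=4, Z=2, U=3, V=1) weight 1/288
  (X=1, Y=3, W=1, Z=1, U=2, V=0) weight 1/288
  … 23 more
Group by U:
  weight(U=2) = 11/288
  weight(U=3) = 17/288
Total weight = 11/288 + 17/288 = 7/72
P(U=2 | obs) = 11/288 / 7/72 = 11/28
P(U=3 | obs) = 17/288 / 7/72 = 17/28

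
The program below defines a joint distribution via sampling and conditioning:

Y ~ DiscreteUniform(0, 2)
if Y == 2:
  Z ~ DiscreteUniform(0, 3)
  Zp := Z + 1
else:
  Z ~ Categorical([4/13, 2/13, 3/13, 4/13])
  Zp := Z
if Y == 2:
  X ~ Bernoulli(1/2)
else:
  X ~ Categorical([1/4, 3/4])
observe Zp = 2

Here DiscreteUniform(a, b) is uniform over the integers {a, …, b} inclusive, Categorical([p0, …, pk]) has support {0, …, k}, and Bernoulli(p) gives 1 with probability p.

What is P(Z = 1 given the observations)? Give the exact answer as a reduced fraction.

P(Z = 1 | obs) = 13/37

Enumerate traces; 6 have nonzero weight after conditioning:
  (Y=0, Z=2, X=0) weight 1/52
  (Y=0, Z=2, X=1) weight 3/52
  (Y=1, Z=2, X=0) weight 1/52
  (Y=1, Z=2, X=1) weight 3/52
  (Y=2, Z=1, X=0) weight 1/24
  (Y=2, Z=1, X=1) weight 1/24
Group by Z:
  weight(Z=1) = 1/12
  weight(Z=2) = 2/13
Total weight = 1/12 + 2/13 = 37/156
P(Z=1 | obs) = 1/12 / 37/156 = 13/37
P(Z=2 | obs) = 2/13 / 37/156 = 24/37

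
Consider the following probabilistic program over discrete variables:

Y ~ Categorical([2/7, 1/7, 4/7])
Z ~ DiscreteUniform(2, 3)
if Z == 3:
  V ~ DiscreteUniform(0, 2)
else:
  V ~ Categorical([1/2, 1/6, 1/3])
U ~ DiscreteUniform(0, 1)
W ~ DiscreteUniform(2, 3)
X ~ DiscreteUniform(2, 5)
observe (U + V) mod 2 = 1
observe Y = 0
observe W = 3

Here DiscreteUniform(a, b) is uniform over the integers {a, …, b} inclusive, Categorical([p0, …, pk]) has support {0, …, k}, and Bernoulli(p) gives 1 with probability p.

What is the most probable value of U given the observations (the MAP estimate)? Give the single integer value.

Enumerate traces; 24 have nonzero weight after conditioning:
  (Y=0, Z=2, V=0, U=1, W=3, X=2) weight 1/224
  (Y=0, Z=2, V=0, U=1, W=3, X=3) weight 1/224
  (Y=0, Z=2, V=0, U=1, W=3, X=4) weight 1/224
  (Y=0, Z=2, V=0, U=1, W=3, X=5) weight 1/224
  (Y=0, Z=2, V=1, U=0, W=3, X=2) weight 1/672
  (Y=0, Z=2, V=1, U=0, W=3, X=3) weight 1/672
  (Y=0, Z=2, V=1, U=0, W=3, X=4) weight 1/672
  (Y=0, Z=2, V=1, U=0, W=3, X=5) weight 1/672
  … 16 more
Group by U:
  weight(U=0) = 1/56
  weight(U=1) = 3/56
Total weight = 1/56 + 3/56 = 1/14
P(U=0 | obs) = 1/56 / 1/14 = 1/4
P(U=1 | obs) = 3/56 / 1/14 = 3/4
argmax = 1

argmax_v P(U = v | obs) = 1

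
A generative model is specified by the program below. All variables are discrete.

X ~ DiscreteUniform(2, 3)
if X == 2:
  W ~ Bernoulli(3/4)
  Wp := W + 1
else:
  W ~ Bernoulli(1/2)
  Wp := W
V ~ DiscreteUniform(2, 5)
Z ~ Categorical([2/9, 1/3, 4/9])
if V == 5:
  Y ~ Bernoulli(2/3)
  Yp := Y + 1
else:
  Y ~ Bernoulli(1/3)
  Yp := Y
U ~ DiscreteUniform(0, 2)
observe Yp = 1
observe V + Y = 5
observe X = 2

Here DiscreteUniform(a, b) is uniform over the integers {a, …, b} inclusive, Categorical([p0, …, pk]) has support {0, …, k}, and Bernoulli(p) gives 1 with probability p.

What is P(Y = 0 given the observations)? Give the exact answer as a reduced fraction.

P(Y = 0 | obs) = 1/2

Enumerate traces; 36 have nonzero weight after conditioning:
  (X=2, W=0, V=4, Z=0, Y=1, U=0) weight 1/1296
  (X=2, W=0, V=4, Z=0, Y=1, U=1) weight 1/1296
  (X=2, W=0, V=4, Z=0, Y=1, U=2) weight 1/1296
  (X=2, W=0, V=4, Z=1, Y=1, U=0) weight 1/864
  (X=2, W=0, V=4, Z=1, Y=1, U=1) weight 1/864
  (X=2, W=0, V=4, Z=1, Y=1, U=2) weight 1/864
  (X=2, W=0, V=4, Z=2, Y=1, U=0) weight 1/648
  (X=2, W=0, V=4, Z=2, Y=1, U=1) weight 1/648
  (X=2, W=0, V=5, Z=0, Y=0, U=0) weight 1/1296
  … 27 more
Group by Y:
  weight(Y=0) = 1/24
  weight(Y=1) = 1/24
Total weight = 1/24 + 1/24 = 1/12
P(Y=0 | obs) = 1/24 / 1/12 = 1/2
P(Y=1 | obs) = 1/24 / 1/12 = 1/2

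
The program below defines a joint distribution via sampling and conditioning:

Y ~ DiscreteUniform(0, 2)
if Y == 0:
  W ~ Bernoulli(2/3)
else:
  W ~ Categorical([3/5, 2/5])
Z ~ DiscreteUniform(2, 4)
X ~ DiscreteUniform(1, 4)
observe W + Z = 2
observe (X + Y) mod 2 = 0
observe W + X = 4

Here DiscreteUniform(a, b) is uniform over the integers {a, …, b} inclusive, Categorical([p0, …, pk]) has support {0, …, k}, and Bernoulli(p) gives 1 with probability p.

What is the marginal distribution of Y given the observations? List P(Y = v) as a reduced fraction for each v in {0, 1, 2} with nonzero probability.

P(Y=0) = 5/14, P(Y=2) = 9/14

Enumerate traces; 2 have nonzero weight after conditioning:
  (Y=0, W=0, Z=2, X=4) weight 1/108
  (Y=2, W=0, Z=2, X=4) weight 1/60
Group by Y:
  weight(Y=0) = 1/108
  weight(Y=2) = 1/60
Total weight = 1/108 + 1/60 = 7/270
P(Y=0 | obs) = 1/108 / 7/270 = 5/14
P(Y=2 | obs) = 1/60 / 7/270 = 9/14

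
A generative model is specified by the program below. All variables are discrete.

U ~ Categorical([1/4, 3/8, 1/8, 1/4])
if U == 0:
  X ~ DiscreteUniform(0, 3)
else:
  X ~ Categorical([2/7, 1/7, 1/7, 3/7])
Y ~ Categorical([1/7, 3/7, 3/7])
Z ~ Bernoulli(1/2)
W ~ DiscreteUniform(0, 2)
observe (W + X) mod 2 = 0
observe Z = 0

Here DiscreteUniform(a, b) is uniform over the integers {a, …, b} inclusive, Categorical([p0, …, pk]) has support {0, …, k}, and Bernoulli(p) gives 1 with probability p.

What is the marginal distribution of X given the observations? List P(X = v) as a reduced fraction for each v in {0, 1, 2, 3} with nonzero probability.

P(X=0) = 31/81, P(X=1) = 19/162, P(X=2) = 19/81, P(X=3) = 43/162

Enumerate traces; 72 have nonzero weight after conditioning:
  (U=0, X=0, Y=0, Z=0, W=0) weight 1/672
  (U=0, X=0, Y=0, Z=0, W=2) weight 1/672
  (U=0, X=0, Y=1, Z=0, W=0) weight 1/224
  (U=0, X=0, Y=1, Z=0, W=2) weight 1/224
  (U=0, X=0, Y=2, Z=0, W=0) weight 1/224
  (U=0, X=0, Y=2, Z=0, W=2) weight 1/224
  (U=0, X=1, Y=0, Z=0, W=1) weight 1/672
  (U=0, X=1, Y=1, Z=0, W=1) weight 1/224
  (U=0, X=2, Y=0, Z=0, W=0) weight 1/672
  (U=0, X=3, Y=0, Z=0, W=1) weight 1/672
  … 62 more
Group by X:
  weight(X=0) = 31/336
  weight(X=1) = 19/672
  weight(X=2) = 19/336
  weight(X=3) = 43/672
Total weight = 31/336 + 19/672 + 19/336 + 43/672 = 27/112
P(X=0 | obs) = 31/336 / 27/112 = 31/81
P(X=1 | obs) = 19/672 / 27/112 = 19/162
P(X=2 | obs) = 19/336 / 27/112 = 19/81
P(X=3 | obs) = 43/672 / 27/112 = 43/162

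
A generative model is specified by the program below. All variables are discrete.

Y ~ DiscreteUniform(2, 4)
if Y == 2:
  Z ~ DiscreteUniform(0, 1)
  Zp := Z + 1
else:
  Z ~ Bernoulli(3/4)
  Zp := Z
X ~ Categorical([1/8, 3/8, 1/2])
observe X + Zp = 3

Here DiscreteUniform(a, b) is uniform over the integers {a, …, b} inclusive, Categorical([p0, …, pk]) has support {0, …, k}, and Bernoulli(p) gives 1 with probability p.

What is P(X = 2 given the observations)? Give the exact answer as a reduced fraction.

P(X = 2 | obs) = 16/19

Enumerate traces; 4 have nonzero weight after conditioning:
  (Y=2, Z=0, X=2) weight 1/12
  (Y=2, Z=1, X=1) weight 1/16
  (Y=3, Z=1, X=2) weight 1/8
  (Y=4, Z=1, X=2) weight 1/8
Group by X:
  weight(X=1) = 1/16
  weight(X=2) = 1/3
Total weight = 1/16 + 1/3 = 19/48
P(X=1 | obs) = 1/16 / 19/48 = 3/19
P(X=2 | obs) = 1/3 / 19/48 = 16/19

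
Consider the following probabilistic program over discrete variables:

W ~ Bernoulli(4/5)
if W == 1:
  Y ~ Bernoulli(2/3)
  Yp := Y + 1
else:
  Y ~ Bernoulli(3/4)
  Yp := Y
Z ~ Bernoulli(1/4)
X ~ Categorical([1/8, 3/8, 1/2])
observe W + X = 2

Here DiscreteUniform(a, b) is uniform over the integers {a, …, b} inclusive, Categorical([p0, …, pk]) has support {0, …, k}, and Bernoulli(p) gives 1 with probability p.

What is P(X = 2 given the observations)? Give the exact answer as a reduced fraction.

P(X = 2 | obs) = 1/4

Enumerate traces; 8 have nonzero weight after conditioning:
  (W=0, Y=0, Z=0, X=2) weight 3/160
  (W=0, Y=0, Z=1, X=2) weight 1/160
  (W=0, Y=1, Z=0, X=2) weight 9/160
  (W=0, Y=1, Z=1, X=2) weight 3/160
  (W=1, Y=0, Z=0, X=1) weight 3/40
  (W=1, Y=0, Z=1, X=1) weight 1/40
  (W=1, Y=1, Z=0, X=1) weight 3/20
  (W=1, Y=1, Z=1, X=1) weight 1/20
Group by X:
  weight(X=1) = 3/10
  weight(X=2) = 1/10
Total weight = 3/10 + 1/10 = 2/5
P(X=1 | obs) = 3/10 / 2/5 = 3/4
P(X=2 | obs) = 1/10 / 2/5 = 1/4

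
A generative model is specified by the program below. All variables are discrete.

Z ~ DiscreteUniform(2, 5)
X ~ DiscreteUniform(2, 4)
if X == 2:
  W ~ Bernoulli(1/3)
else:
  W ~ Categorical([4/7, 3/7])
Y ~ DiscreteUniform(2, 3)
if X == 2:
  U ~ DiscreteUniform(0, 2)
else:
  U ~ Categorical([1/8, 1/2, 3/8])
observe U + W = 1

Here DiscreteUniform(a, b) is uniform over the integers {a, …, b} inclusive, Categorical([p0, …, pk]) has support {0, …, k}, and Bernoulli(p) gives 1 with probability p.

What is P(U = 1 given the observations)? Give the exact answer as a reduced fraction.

Enumerate traces; 48 have nonzero weight after conditioning:
  (Z=2, X=2, W=0, Y=2, U=1) weight 1/108
  (Z=2, X=2, W=0, Y=3, U=1) weight 1/108
  (Z=2, X=2, W=1, Y=2, U=0) weight 1/216
  (Z=2, X=2, W=1, Y=3, U=0) weight 1/216
  (Z=2, X=3, W=0, Y=2, U=1) weight 1/84
  (Z=2, X=3, W=0, Y=3, U=1) weight 1/84
  (Z=2, X=3, W=1, Y=2, U=0) weight 1/448
  (Z=2, X=3, W=1, Y=3, U=0) weight 1/448
  … 40 more
Group by U:
  weight(U=0) = 55/756
  weight(U=1) = 50/189
Total weight = 55/756 + 50/189 = 85/252
P(U=0 | obs) = 55/756 / 85/252 = 11/51
P(U=1 | obs) = 50/189 / 85/252 = 40/51

P(U = 1 | obs) = 40/51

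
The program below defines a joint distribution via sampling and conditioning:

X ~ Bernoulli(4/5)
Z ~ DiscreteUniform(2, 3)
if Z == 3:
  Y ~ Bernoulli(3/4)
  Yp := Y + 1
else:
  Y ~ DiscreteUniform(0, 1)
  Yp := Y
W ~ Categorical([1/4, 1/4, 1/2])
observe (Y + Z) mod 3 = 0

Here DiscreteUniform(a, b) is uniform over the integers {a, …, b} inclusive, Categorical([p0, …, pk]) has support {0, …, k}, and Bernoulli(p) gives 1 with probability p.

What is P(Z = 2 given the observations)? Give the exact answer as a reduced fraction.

P(Z = 2 | obs) = 2/3

Enumerate traces; 12 have nonzero weight after conditioning:
  (X=0, Z=2, Y=1, W=0) weight 1/80
  (X=0, Z=2, Y=1, W=1) weight 1/80
  (X=0, Z=2, Y=1, W=2) weight 1/40
  (X=0, Z=3, Y=0, W=0) weight 1/160
  (X=0, Z=3, Y=0, W=1) weight 1/160
  (X=0, Z=3, Y=0, W=2) weight 1/80
  (X=1, Z=2, Y=1, W=0) weight 1/20
  (X=1, Z=2, Y=1, W=1) weight 1/20
  … 4 more
Group by Z:
  weight(Z=2) = 1/4
  weight(Z=3) = 1/8
Total weight = 1/4 + 1/8 = 3/8
P(Z=2 | obs) = 1/4 / 3/8 = 2/3
P(Z=3 | obs) = 1/8 / 3/8 = 1/3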